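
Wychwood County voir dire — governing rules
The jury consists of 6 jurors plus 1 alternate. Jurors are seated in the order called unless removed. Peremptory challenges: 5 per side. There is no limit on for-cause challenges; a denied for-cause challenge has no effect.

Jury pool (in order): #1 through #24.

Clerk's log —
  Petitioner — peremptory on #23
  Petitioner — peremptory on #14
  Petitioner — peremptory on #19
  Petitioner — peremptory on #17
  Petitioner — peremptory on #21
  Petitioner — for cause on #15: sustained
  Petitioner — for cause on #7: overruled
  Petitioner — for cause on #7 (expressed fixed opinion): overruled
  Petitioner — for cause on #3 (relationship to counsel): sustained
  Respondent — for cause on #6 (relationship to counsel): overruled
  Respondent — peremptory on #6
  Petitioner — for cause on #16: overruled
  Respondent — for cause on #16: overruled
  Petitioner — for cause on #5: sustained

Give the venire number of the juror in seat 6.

9

Removed: #3, #5, #6, #14, #15, #17, #19, #21, #23. (#7, #16 stay — for-cause denied.)
Seating in order: seats 1–6 → #1, #2, #4, #7, #8, #9; alternates → #10.
So seat 6 is #9.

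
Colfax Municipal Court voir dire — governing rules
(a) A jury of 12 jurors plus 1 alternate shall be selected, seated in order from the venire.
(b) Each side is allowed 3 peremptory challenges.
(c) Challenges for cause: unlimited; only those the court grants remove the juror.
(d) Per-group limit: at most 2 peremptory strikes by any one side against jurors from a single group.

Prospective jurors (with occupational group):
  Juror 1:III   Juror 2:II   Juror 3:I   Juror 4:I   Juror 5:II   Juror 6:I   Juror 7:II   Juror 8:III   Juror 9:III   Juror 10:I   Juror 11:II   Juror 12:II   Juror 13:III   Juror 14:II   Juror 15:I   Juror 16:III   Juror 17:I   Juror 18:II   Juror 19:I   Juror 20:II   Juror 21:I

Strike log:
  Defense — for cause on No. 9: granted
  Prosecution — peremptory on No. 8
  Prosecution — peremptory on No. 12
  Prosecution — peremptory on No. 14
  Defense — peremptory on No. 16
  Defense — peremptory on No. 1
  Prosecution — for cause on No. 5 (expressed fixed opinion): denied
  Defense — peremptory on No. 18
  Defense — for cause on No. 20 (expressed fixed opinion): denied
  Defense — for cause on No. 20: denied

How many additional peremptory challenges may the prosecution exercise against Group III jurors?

Prosecution peremptories so far: #8, #12, #14 — 3 of 3 used, 0 left overall.
Against Group III: #8 — 1 used; per-group cap 2 leaves 1.
Binding limit: min(0, 1) = 0.

0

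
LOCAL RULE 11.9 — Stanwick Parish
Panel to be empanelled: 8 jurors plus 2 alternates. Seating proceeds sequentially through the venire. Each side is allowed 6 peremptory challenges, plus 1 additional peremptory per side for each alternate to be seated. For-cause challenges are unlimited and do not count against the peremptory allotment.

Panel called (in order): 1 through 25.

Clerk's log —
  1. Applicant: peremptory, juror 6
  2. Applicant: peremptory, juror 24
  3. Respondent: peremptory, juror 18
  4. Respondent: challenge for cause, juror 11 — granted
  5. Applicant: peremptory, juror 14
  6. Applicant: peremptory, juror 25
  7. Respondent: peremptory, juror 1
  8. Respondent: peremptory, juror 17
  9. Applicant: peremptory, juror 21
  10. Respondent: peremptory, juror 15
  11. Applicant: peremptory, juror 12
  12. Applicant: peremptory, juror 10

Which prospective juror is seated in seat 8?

Removed: #1, #6, #10, #11, #12, #14, #15, #17, #18, #21, #24, #25.
Filling seats in venire order through position 8: #2, #3, #4, #5, #7, #8, #9, #13.
So seat 8 is #13.

13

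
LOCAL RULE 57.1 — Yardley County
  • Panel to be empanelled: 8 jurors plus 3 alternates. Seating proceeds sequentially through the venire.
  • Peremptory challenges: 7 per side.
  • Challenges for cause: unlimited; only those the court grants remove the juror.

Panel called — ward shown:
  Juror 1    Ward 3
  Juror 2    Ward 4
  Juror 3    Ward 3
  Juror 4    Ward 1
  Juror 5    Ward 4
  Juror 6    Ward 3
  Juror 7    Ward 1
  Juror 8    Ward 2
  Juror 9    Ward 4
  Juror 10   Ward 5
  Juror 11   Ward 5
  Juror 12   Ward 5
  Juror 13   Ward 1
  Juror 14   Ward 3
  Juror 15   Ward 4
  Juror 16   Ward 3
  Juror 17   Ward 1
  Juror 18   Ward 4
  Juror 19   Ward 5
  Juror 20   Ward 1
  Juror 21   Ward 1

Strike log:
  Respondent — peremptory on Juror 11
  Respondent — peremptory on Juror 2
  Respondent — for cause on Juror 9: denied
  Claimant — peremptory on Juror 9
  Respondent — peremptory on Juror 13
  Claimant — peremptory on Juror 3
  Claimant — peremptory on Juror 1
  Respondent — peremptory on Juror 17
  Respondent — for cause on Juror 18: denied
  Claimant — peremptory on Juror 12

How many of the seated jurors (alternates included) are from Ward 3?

3

Removed: #1, #2, #3, #9, #11, #12, #13, #17.
Seated (11 incl. alternates): #4, #5, #6, #7, #8, #10, #14, #15, #16, #18, #19.
Of those, in Ward 3: #6, #14, #16 → 3.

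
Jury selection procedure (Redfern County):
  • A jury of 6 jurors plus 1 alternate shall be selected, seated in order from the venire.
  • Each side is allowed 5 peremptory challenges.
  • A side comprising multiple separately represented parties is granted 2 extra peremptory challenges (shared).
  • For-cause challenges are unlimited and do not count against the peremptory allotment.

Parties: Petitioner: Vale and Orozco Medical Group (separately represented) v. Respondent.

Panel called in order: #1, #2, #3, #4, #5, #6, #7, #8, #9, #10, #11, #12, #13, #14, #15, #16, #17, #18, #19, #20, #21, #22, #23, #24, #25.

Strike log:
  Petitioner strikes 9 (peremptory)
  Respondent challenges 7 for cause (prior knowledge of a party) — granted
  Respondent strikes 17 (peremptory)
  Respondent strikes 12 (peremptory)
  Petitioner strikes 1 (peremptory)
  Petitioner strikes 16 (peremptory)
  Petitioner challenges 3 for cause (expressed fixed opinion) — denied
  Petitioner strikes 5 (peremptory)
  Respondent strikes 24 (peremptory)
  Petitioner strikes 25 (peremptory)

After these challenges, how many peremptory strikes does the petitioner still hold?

2

Petitioner allotment: 5 base + 2 multi-party = 7.
Petitioner peremptories used: #9, #1, #16, #5, #25 — 5 (the for-cause on #3 doesn't count).
Remaining: 7 − 5 = 2.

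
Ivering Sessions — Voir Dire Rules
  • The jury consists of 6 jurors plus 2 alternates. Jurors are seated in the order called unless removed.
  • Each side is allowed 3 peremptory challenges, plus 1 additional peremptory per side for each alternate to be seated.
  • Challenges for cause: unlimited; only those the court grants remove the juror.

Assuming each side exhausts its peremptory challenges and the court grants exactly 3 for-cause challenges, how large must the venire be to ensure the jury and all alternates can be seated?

21

Seats to fill: 6 + 2 alternates = 8.
Peremptories: 3 + 1×2 = 5 per side × 2 sides = 10.
For-cause removals: 3.
Minimum venire: 8 + 10 + 3 = 21.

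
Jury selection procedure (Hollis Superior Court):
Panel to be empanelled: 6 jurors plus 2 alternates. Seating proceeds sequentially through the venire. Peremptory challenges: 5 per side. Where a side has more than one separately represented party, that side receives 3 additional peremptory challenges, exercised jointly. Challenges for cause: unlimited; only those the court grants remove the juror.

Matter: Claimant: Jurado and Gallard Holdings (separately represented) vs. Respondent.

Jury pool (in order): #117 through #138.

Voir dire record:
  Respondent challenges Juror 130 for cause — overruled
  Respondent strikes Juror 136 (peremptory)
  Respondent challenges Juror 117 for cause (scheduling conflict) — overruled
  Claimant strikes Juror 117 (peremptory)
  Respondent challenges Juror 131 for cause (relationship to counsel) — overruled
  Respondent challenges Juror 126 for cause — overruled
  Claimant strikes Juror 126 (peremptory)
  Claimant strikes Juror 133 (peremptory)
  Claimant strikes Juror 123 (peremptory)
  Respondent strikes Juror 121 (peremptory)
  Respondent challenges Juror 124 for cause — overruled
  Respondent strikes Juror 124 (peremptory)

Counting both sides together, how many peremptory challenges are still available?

Claimant allotment: 5 base + 3 multi-party = 8. Respondent allotment: 5.
Claimant peremptories used: #117, #126, #133, #123 — 4.
Respondent peremptories used: #136, #121, #124 — 3 (for-cause on #130, #117, #131, #126, #124 don't count).
Remaining: (8 − 4) + (5 − 3) = 6.

6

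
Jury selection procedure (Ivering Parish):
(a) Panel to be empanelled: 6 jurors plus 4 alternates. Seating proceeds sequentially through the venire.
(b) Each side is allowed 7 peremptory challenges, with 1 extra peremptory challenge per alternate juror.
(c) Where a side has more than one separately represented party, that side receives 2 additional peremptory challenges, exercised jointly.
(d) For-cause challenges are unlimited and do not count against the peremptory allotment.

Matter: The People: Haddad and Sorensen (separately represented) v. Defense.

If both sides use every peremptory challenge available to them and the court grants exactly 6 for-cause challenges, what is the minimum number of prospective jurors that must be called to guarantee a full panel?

Seats to fill: 6 + 4 alternates = 10.
Peremptories — The People: 7 + 1×4 + 2 = 13; Defense: 7 + 1×4 = 11; total 24.
For-cause removals: 6.
Minimum venire: 10 + 24 + 6 = 40.

40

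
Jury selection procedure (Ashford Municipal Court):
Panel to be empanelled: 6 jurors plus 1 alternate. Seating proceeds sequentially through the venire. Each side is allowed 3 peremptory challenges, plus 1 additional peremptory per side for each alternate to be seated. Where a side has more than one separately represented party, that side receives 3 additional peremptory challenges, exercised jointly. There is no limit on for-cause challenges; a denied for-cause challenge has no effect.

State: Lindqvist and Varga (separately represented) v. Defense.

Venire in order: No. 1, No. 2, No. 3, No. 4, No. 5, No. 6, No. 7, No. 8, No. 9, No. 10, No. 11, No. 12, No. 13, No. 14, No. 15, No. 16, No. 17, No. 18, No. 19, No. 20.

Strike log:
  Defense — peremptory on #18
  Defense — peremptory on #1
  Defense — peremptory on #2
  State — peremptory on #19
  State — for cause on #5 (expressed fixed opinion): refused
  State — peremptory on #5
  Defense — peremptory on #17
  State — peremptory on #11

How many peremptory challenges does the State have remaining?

4

State allotment: 3 base + 1 × 1 alternate + 3 multi-party = 7.
State peremptories used: #19, #5, #11 — 3 (the for-cause on #5 doesn't count).
Remaining: 7 − 3 = 4.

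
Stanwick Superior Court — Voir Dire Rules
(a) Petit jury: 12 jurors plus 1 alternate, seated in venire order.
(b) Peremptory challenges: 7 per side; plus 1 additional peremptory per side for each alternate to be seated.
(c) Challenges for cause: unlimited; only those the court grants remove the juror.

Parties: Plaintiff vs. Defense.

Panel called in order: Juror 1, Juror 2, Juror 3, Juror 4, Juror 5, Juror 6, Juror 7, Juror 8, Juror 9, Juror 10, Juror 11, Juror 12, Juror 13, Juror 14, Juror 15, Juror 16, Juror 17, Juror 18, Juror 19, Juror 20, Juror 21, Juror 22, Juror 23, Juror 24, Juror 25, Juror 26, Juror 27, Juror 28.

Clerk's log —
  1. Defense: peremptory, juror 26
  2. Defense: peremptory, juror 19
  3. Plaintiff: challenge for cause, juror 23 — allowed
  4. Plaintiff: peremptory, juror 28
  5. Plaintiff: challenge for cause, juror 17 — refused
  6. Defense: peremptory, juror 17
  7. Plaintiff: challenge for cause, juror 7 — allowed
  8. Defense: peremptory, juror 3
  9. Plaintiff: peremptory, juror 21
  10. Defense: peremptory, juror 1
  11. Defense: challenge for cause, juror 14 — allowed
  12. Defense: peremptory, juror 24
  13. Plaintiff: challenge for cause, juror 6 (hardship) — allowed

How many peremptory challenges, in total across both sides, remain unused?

Plaintiff allotment: 7 base + 1 × 1 alternate = 8. Defense allotment: 7 base + 1 × 1 alternate = 8.
Plaintiff peremptories used: #28, #21 — 2 (for-cause on #23, #17, #7, #6 don't count).
Defense peremptories used: #26, #19, #17, #3, #1, #24 — 6 (the for-cause on #14 doesn't count).
Remaining: (8 − 2) + (8 − 6) = 8.

8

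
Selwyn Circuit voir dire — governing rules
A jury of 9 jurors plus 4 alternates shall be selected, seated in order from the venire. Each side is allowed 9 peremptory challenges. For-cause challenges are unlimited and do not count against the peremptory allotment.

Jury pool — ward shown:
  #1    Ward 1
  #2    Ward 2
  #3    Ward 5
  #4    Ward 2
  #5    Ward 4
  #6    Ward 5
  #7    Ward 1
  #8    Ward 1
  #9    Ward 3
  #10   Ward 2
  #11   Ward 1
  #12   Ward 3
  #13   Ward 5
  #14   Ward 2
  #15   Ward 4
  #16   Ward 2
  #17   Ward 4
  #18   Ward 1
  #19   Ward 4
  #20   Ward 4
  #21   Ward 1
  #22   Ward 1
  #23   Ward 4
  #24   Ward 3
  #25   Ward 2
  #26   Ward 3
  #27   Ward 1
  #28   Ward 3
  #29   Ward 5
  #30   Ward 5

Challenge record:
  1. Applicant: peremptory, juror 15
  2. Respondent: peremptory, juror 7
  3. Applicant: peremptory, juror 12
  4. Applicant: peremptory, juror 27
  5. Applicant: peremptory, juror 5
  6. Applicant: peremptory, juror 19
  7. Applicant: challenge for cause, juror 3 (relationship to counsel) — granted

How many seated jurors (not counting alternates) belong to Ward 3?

Removed: #3, #5, #7, #12, #15, #19, #27.
Seated jurors 1–9: #1, #2, #4, #6, #8, #9, #10, #11, #13 (alternates #14, #16, #17, #18 not counted).
Of those, in Ward 3: #9 → 1.

1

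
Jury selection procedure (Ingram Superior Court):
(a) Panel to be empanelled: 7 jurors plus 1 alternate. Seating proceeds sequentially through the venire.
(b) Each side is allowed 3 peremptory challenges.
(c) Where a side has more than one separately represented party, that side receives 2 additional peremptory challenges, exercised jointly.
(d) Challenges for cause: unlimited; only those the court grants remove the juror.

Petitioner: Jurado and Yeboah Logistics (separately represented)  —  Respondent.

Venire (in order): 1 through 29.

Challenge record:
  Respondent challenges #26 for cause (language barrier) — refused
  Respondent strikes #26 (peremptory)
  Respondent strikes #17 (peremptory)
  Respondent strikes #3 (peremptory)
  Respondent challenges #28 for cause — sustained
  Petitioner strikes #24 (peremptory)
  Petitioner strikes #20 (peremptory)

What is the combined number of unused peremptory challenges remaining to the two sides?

3

Petitioner allotment: 3 base + 2 multi-party = 5. Respondent allotment: 3.
Petitioner peremptories used: #24, #20 — 2.
Respondent peremptories used: #26, #17, #3 — 3 (for-cause on #26, #28 don't count).
Remaining: (5 − 2) + (3 − 3) = 3.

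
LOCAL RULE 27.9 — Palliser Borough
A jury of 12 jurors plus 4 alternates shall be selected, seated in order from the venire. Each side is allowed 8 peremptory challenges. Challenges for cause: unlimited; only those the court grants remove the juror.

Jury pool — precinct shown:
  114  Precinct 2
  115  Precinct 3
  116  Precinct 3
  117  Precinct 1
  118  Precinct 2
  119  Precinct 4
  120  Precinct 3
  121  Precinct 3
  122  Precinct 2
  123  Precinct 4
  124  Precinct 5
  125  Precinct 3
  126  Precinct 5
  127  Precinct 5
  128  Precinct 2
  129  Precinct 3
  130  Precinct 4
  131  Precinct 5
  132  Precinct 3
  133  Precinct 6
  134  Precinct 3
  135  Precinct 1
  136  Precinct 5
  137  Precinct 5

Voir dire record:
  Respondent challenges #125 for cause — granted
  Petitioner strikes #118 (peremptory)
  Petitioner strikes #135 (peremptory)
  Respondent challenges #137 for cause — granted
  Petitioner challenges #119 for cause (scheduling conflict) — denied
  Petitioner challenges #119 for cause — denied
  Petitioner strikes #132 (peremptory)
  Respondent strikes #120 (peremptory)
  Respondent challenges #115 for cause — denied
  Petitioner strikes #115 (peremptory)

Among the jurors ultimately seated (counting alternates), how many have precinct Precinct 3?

Removed: #115, #118, #120, #125, #132, #135, #137.
Seated (16 incl. alternates): #114, #116, #117, #119, #121, #122, #123, #124, #126, #127, #128, #129, #130, #131, #133, #134.
Of those, in Precinct 3: #116, #121, #129, #134 → 4.

4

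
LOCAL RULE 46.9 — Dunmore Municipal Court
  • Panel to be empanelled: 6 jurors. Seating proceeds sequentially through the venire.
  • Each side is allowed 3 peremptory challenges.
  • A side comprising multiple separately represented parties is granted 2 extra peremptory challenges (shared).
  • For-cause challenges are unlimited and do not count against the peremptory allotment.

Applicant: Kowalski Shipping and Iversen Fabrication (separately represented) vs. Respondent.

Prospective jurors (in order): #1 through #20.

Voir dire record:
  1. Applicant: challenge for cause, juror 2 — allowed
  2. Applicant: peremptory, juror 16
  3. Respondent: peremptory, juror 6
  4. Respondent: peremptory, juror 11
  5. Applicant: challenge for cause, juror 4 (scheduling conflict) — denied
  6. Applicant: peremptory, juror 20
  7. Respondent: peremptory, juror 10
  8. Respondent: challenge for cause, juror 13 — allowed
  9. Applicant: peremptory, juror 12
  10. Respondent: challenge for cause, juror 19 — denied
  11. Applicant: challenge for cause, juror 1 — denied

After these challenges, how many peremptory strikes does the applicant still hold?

2

Applicant allotment: 3 base + 2 multi-party = 5.
Applicant peremptories used: #16, #20, #12 — 3 (for-cause on #2, #4, #1 don't count).
Remaining: 5 − 3 = 2.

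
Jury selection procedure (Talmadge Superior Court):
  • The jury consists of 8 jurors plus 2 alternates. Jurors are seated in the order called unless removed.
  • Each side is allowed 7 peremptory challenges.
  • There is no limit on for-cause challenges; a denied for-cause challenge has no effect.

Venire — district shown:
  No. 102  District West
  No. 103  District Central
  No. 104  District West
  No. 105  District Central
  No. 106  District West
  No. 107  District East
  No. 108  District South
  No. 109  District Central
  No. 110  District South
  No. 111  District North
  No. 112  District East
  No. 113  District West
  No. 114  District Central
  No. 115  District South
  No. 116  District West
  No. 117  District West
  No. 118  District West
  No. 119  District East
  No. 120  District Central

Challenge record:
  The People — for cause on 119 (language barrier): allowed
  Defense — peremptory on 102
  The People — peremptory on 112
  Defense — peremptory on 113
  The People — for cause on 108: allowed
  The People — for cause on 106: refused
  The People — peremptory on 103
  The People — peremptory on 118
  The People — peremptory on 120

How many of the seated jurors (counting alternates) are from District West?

Removed: #102, #103, #108, #112, #113, #118, #119, #120.
Seated (10 incl. alternates): #104, #105, #106, #107, #109, #110, #111, #114, #115, #116.
Of those, in District West: #104, #106, #116 → 3.

3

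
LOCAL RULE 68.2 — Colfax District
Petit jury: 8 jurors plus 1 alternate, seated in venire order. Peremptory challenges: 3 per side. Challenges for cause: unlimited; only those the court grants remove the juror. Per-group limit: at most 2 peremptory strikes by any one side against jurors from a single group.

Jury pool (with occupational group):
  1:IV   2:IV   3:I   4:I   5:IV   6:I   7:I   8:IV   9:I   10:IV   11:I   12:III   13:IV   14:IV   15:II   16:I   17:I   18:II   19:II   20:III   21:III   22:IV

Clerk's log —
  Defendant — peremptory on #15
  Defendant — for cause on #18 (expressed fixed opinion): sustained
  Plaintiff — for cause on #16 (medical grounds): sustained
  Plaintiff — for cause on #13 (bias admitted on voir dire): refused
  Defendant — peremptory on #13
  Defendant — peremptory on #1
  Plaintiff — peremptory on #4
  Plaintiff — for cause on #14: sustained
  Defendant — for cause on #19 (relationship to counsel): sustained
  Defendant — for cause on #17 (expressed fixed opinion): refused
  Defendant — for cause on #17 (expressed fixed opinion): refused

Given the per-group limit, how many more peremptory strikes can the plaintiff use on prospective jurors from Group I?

Plaintiff peremptories so far: #4 — 1 of 3 used, 2 left overall.
Against Group I: #4 — 1 used; per-group cap 2 leaves 1.
Binding limit: min(2, 1) = 1.

1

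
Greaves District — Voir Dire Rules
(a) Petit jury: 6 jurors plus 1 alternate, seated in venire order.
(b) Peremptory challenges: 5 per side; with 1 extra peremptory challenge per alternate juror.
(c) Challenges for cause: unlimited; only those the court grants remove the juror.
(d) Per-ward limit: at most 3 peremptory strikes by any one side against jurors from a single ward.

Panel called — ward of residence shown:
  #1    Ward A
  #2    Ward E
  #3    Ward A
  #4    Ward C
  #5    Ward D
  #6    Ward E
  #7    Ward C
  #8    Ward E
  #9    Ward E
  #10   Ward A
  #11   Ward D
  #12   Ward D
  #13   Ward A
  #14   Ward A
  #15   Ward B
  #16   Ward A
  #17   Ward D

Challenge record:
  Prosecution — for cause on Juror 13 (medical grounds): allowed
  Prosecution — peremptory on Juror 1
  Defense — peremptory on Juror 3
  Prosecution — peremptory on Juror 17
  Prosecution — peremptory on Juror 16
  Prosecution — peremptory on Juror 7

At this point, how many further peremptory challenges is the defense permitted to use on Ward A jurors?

Defense peremptories so far: #3 — 1 of 6 used, 5 left overall.
Against Ward A: #3 — 1 used; per-ward cap 3 leaves 2.
Binding limit: min(5, 2) = 2.

2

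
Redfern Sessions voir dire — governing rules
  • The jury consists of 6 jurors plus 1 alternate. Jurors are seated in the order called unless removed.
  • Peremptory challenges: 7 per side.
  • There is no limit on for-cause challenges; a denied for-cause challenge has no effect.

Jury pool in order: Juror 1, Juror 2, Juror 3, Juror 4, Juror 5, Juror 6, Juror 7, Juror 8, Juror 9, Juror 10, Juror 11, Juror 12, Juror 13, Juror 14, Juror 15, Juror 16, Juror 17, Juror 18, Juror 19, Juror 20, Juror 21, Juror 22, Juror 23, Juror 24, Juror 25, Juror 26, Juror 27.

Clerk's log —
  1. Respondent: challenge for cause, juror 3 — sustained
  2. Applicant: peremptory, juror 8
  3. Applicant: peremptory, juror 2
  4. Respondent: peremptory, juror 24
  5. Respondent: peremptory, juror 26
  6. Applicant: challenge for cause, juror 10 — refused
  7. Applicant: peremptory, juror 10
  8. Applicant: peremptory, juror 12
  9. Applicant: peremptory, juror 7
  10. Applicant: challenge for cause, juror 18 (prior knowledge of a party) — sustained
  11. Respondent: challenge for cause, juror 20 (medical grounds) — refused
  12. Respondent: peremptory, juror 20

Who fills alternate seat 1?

Removed: #2, #3, #7, #8, #10, #12, #18, #20, #24, #26.
Seating in order: seats 1–6 → #1, #4, #5, #6, #9, #11; alternates → #13.
So alternate 1 is #13.

13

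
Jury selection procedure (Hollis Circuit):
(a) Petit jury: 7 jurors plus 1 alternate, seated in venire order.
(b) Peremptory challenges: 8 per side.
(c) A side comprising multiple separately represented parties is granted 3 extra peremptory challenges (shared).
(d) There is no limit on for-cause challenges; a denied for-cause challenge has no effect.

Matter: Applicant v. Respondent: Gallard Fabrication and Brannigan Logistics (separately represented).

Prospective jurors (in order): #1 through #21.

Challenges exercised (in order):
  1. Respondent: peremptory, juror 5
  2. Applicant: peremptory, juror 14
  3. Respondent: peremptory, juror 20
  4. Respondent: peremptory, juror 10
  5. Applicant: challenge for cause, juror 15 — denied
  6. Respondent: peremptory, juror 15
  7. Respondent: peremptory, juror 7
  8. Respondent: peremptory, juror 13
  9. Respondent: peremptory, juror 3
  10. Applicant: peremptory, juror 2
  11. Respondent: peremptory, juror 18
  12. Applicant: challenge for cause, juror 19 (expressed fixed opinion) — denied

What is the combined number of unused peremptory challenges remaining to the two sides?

Applicant allotment: 8. Respondent allotment: 8 base + 3 multi-party = 11.
Applicant peremptories used: #14, #2 — 2 (for-cause on #15, #19 don't count).
Respondent peremptories used: #5, #20, #10, #15, #7, #13, #3, #18 — 8.
Remaining: (8 − 2) + (11 − 8) = 9.

9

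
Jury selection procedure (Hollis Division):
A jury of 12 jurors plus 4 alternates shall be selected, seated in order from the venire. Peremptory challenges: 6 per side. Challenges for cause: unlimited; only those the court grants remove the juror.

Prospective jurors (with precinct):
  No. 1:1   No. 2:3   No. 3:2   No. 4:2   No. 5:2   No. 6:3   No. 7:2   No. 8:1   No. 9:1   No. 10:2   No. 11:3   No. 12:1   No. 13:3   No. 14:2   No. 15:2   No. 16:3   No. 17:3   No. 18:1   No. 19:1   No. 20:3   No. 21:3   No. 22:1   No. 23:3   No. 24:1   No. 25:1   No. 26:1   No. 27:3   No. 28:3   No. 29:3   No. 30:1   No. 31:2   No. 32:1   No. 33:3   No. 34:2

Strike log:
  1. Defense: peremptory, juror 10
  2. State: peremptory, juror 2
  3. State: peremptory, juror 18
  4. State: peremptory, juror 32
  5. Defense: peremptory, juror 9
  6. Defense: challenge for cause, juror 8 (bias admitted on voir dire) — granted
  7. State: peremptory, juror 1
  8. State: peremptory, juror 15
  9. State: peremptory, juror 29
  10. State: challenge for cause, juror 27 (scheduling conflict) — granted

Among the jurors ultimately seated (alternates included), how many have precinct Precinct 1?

Removed: #1, #2, #8, #9, #10, #15, #18, #27, #29, #32.
Seated (16 incl. alternates): #3, #4, #5, #6, #7, #11, #12, #13, #14, #16, #17, #19, #20, #21, #22, #23.
Of those, in Precinct 1: #12, #19, #22 → 3.

3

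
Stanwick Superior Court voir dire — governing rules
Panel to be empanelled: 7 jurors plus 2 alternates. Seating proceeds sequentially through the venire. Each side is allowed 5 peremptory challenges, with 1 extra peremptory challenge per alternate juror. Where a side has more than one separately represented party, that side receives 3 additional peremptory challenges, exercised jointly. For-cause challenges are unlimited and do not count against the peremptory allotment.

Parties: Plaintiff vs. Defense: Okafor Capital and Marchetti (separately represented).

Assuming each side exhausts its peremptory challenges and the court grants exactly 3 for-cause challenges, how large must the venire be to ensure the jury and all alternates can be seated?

Seats to fill: 7 + 2 alternates = 9.
Peremptories — Plaintiff: 5 + 1×2 = 7; Defense: 5 + 1×2 + 3 = 10; total 17.
For-cause removals: 3.
Minimum venire: 9 + 17 + 3 = 29.

29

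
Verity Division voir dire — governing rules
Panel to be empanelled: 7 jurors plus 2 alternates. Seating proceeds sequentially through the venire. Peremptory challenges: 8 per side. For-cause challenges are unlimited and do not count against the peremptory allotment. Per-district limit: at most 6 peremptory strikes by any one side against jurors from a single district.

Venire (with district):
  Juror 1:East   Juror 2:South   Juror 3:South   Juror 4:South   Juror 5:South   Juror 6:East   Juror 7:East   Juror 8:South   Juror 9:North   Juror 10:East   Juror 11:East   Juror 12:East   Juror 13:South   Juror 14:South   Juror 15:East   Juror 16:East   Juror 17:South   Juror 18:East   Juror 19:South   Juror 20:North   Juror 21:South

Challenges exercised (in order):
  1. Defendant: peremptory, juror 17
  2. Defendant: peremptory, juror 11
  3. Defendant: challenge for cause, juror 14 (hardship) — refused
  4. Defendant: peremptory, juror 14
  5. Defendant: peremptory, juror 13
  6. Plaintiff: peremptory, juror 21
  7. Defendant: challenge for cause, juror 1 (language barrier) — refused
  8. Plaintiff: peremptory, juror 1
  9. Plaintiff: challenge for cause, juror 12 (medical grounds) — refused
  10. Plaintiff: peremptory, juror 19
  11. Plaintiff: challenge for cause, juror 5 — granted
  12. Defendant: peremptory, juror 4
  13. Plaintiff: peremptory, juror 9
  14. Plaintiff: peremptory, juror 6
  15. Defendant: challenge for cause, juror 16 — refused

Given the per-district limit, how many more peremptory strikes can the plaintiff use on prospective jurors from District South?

Plaintiff peremptories so far: #21, #1, #19, #9, #6 — 5 of 8 used, 3 left overall.
Against District South: #21, #19 — 2 used; per-district cap 6 leaves 4.
Binding limit: min(3, 4) = 3.

3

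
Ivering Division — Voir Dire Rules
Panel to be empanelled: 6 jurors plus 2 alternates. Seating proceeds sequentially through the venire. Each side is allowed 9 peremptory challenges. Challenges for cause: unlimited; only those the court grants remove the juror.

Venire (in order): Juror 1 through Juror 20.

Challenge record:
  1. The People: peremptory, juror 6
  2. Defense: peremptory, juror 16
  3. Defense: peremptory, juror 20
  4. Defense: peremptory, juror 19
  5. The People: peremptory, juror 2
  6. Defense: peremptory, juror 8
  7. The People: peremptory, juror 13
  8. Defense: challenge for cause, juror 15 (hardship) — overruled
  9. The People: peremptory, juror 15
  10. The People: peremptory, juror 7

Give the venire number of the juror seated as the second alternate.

12

Removed: #2, #6, #7, #8, #13, #15, #16, #19, #20.
Seating in order: seats 1–6 → #1, #3, #4, #5, #9, #10; alternates → #11, #12.
So alternate 2 is #12.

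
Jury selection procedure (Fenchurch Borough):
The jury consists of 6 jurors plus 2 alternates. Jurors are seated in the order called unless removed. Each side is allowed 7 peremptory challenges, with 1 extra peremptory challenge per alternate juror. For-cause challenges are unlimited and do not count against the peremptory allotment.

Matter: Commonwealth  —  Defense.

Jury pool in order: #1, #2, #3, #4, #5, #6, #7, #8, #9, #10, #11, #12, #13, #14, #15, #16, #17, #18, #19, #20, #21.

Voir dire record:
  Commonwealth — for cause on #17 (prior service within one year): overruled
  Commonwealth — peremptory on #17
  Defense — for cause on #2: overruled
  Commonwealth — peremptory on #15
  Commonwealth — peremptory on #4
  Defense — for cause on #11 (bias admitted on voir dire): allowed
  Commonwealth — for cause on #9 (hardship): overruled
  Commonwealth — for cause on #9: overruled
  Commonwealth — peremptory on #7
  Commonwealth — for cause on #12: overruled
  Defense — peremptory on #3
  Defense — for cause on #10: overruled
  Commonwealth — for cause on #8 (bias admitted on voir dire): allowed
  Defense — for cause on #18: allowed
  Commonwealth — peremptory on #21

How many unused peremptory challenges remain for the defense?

Defense allotment: 7 base + 1 × 2 alternates = 9.
Defense peremptories used: #3 — 1 (for-cause on #2, #11, #10, #18 don't count).
Remaining: 9 − 1 = 8.

8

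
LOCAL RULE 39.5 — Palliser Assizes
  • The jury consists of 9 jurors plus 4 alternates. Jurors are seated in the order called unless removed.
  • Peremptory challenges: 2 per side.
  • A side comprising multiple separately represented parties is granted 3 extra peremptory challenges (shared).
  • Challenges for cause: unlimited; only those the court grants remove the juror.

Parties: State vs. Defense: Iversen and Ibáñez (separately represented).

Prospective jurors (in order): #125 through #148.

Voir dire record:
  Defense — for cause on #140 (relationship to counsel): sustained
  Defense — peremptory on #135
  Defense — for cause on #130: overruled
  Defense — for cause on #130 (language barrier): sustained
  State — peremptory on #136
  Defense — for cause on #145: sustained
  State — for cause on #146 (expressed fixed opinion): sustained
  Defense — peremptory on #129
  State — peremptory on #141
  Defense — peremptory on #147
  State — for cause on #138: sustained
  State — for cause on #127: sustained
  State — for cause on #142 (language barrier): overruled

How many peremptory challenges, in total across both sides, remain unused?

2

State allotment: 2. Defense allotment: 2 base + 3 multi-party = 5.
State peremptories used: #136, #141 — 2 (for-cause on #146, #138, #127, #142 don't count).
Defense peremptories used: #135, #129, #147 — 3 (for-cause on #140, #130, #130, #145 don't count).
Remaining: (2 − 2) + (5 − 3) = 2.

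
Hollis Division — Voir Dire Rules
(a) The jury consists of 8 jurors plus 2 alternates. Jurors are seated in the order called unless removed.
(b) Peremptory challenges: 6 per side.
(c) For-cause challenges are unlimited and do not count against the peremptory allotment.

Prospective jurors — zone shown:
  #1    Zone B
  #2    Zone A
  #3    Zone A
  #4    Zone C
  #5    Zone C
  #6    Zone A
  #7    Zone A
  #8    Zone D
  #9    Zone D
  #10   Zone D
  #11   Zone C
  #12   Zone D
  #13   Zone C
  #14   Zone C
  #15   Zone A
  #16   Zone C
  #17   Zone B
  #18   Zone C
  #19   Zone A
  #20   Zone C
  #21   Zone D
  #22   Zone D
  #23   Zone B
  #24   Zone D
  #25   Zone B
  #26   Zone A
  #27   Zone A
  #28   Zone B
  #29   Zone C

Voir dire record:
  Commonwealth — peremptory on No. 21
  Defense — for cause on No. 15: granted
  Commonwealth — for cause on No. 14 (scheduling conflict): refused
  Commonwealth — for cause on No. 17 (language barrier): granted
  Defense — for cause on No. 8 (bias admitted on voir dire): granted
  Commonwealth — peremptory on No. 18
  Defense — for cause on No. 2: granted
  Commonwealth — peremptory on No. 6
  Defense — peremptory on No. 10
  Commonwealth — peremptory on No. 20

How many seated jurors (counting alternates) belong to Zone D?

Removed: #2, #6, #8, #10, #15, #17, #18, #20, #21.
Seated (10 incl. alternates): #1, #3, #4, #5, #7, #9, #11, #12, #13, #14.
Of those, in Zone D: #9, #12 → 2.

2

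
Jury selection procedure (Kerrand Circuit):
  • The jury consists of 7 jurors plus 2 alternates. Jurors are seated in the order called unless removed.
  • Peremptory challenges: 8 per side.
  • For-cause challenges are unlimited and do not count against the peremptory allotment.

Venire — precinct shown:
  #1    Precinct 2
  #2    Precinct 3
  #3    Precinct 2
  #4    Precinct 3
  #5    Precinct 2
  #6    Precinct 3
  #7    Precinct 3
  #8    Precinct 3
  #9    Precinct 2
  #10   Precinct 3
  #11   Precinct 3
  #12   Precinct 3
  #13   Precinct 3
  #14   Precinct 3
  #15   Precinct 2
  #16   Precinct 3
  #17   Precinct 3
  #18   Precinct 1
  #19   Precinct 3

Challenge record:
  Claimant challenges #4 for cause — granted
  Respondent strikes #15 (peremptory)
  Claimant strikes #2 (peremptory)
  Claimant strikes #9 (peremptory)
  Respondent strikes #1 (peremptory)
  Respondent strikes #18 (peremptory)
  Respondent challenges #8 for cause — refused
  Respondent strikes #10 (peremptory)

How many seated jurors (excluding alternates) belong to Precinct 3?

Removed: #1, #2, #4, #9, #10, #15, #18.
Seated jurors 1–7: #3, #5, #6, #7, #8, #11, #12 (alternates #13, #14 not counted).
Of those, in Precinct 3: #6, #7, #8, #11, #12 → 5.

5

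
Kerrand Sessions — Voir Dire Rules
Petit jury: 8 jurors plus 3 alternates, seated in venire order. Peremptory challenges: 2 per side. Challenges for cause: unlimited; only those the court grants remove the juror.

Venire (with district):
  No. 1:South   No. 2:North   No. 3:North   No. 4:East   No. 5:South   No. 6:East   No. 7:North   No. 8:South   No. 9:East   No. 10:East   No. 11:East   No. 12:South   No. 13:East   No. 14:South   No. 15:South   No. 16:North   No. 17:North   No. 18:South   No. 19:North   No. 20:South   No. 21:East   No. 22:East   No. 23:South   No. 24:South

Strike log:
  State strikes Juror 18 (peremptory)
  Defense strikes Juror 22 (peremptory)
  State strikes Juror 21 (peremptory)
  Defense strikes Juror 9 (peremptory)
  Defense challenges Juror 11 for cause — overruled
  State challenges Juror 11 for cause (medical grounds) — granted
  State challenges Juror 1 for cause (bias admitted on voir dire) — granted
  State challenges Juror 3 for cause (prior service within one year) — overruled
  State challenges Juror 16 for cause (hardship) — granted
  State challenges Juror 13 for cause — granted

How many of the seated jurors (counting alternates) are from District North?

3

Removed: #1, #9, #11, #13, #16, #18, #21, #22.
Seated (11 incl. alternates): #2, #3, #4, #5, #6, #7, #8, #10, #12, #14, #15.
Of those, in District North: #2, #3, #7 → 3.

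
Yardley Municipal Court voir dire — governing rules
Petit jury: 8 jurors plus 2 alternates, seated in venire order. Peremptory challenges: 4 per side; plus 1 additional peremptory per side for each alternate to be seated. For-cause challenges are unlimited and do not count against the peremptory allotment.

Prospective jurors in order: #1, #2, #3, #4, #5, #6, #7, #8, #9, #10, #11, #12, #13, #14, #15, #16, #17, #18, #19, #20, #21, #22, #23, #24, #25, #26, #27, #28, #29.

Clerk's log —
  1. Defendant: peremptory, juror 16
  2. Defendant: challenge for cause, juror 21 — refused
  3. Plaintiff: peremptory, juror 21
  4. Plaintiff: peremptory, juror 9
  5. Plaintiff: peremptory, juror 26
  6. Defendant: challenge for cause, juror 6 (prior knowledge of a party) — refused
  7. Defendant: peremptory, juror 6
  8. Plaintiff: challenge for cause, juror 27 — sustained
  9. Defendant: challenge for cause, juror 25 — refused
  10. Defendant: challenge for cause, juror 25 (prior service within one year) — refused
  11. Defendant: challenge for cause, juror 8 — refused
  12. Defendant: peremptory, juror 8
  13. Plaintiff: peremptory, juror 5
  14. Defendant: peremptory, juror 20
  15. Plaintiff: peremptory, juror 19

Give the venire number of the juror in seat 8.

Removed: #5, #6, #8, #9, #16, #19, #20, #21, #26, #27. (#25 stays — for-cause denied.)
Filling seats in venire order through position 8: #1, #2, #3, #4, #7, #10, #11, #12.
So seat 8 is #12.

12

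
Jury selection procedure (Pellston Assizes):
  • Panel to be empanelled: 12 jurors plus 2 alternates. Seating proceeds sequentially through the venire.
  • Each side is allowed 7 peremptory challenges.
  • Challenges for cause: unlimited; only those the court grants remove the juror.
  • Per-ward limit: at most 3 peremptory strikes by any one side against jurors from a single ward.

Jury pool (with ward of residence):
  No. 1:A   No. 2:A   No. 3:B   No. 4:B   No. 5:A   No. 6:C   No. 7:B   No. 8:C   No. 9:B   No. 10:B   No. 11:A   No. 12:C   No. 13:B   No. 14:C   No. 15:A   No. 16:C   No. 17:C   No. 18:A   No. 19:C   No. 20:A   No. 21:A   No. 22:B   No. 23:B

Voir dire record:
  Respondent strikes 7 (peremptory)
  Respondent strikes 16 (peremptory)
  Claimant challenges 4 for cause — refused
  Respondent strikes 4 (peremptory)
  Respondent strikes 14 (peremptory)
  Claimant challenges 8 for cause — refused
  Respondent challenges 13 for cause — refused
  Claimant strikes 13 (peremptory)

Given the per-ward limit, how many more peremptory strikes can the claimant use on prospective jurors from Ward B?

2

Claimant peremptories so far: #13 — 1 of 7 used, 6 left overall.
Against Ward B: #13 — 1 used; per-ward cap 3 leaves 2.
Binding limit: min(6, 2) = 2.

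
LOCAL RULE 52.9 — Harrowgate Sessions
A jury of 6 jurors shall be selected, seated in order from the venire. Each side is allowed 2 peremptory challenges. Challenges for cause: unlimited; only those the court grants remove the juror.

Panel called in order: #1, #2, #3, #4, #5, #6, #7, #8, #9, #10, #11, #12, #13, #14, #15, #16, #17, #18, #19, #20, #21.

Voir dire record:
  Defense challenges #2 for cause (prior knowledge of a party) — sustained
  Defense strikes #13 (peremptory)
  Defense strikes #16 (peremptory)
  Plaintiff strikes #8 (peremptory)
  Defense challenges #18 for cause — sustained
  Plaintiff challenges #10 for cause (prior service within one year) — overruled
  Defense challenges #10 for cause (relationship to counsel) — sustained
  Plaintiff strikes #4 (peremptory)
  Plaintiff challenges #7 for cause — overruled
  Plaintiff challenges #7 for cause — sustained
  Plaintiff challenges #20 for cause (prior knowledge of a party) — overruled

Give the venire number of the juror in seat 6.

Removed: #2, #4, #7, #8, #10, #13, #16, #18. (#20 stays — for-cause denied.)
Filling seats in venire order through position 6: #1, #3, #5, #6, #9, #11.
So seat 6 is #11.

11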